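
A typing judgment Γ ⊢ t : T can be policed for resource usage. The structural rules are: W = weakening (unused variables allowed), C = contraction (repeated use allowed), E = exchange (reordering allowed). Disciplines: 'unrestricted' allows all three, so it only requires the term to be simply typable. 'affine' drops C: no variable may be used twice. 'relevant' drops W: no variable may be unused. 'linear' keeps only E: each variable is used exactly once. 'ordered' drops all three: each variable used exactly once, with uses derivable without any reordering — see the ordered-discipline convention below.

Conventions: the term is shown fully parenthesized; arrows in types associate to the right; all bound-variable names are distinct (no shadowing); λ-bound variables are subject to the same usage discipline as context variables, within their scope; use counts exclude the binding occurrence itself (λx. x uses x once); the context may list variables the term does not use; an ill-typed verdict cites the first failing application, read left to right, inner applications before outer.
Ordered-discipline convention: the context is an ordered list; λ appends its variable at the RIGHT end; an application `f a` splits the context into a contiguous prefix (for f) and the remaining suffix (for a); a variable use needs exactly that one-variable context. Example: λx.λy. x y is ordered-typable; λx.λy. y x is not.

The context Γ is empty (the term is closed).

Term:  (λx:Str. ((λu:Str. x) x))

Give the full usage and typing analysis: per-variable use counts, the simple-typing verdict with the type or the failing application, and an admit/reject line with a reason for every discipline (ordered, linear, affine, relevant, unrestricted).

variable uses: x (bound) ×2, u (bound) ×0
use order (left to right): x, x
typing: the term checks, with type Str -> Str
ordered ✗ (needs contraction — x ×2; unused: u — weakening required)
linear ✗ (needs contraction — x ×2; unused: u — weakening required)
affine ✗ (needs contraction — x ×2)
relevant ✗ (unused: u — weakening required)
unrestricted ✓ (type-checks (Str -> Str) and nothing is barred)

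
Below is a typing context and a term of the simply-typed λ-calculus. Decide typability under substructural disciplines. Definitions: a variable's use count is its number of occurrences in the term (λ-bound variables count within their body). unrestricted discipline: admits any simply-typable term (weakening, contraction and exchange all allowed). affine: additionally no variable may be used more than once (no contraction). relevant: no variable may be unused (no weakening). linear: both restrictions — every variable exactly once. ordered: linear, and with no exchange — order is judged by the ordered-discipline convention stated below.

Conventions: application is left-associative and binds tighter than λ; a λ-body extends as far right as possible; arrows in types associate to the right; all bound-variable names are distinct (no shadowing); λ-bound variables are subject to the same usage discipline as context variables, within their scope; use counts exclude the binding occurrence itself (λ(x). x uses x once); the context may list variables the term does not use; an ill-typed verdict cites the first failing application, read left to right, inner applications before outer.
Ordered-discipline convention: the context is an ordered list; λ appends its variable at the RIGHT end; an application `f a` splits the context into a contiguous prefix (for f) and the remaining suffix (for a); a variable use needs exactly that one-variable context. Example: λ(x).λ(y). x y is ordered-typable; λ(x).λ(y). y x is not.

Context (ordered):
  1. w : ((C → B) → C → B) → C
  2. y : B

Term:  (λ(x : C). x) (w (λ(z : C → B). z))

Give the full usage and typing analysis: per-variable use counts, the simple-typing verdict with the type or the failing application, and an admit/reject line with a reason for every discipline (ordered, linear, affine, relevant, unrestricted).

usage: w: 1; y: 0; x (λ-bound): 1; z (λ-bound): 1
order of uses: x, w, z
typing: ✓ — C
ordered: ✗, y left unused
linear: ✗, y left unused
affine: ✓, w, y, x, z: no repeats, contraction unneeded
relevant: ✗, y left unused
unrestricted: ✓, typability at C is all that's needed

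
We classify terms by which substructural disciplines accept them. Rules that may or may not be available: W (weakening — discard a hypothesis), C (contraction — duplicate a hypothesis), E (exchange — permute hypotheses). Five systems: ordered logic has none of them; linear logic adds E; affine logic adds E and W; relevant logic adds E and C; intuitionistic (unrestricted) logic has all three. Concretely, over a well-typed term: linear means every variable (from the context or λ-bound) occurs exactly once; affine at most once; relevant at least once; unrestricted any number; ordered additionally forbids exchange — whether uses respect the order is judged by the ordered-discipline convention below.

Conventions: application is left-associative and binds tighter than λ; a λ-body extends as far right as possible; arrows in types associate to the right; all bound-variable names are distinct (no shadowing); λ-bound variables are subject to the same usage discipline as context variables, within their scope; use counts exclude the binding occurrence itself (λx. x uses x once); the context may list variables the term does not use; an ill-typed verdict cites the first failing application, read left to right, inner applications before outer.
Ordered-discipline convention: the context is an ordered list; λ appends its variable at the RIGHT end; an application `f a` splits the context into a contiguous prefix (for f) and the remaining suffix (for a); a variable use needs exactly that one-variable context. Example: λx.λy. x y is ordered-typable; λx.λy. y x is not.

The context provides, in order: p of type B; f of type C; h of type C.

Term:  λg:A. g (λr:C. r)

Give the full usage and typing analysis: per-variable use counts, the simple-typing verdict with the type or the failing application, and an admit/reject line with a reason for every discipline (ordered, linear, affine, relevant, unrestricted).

variable uses: p ×0, f ×0, h ×0, g [bound] ×1, r [bound] ×1
use order (left to right): g, r
typing: ill-typed: non-function type A applied to an argument
ordered ✗ (the type mismatch rejects it)
linear ✗ (not simply typable)
affine ✗ (fails simple typing)
relevant ✗ (a type mismatch blocks all five)
unrestricted ✗ (the type mismatch rejects it)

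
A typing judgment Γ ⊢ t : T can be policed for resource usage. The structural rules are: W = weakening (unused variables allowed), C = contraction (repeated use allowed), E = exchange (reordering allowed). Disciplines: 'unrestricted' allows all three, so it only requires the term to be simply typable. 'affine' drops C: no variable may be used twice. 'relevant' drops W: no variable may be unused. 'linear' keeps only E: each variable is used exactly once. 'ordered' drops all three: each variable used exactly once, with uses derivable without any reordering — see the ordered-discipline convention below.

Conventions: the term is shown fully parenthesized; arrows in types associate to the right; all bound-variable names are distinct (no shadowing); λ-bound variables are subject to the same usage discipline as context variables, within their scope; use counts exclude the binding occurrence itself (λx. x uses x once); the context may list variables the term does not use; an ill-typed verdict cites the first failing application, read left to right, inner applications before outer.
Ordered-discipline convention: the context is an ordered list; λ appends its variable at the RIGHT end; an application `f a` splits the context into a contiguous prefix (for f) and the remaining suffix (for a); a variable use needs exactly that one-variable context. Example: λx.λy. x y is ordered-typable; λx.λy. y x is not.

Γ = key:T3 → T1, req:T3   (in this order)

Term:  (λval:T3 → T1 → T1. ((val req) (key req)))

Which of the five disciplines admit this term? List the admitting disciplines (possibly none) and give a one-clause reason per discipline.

admitted in: relevant, unrestricted
counts: key ×1; req ×2; val (λ-bound) ×1
uses in reading order: val, req, key, req
typing: the term checks, with type (T3 → T1 → T1) → T1
ordered ✗ (req ×2 used more than once (contraction))
linear ✗ (req ×2 used more than once (contraction))
affine ✗ (req ×2 used more than once (contraction))
relevant ✓ (none of key, req, val goes unused)
unrestricted ✓ (simply typable at (T3 → T1 → T1) → T1; W, C, E all held)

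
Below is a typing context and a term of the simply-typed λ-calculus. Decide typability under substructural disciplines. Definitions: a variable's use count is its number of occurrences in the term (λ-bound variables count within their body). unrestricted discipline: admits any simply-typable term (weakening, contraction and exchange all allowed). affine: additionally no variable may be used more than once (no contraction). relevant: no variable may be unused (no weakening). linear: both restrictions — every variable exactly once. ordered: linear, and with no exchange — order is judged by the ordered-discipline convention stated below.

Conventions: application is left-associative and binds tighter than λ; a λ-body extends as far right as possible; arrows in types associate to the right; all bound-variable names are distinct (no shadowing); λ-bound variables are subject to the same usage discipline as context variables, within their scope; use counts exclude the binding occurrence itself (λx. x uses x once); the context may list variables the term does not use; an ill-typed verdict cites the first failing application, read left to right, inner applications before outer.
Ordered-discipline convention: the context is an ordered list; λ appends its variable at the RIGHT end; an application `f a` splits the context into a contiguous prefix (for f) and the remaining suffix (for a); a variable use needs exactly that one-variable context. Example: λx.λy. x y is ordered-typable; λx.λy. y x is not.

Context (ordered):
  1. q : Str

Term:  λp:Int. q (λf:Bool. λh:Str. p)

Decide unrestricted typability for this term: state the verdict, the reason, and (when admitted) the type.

no — not simply typable
usage: q=1, p [bound]=1, f [bound]=0, h [bound]=0
uses in reading order: q, p
typing: ill-typed: non-function type Str applied to an argument
across the five disciplines: ordered ✗ | linear ✗ | affine ✗ | relevant ✗ | unrestricted ✗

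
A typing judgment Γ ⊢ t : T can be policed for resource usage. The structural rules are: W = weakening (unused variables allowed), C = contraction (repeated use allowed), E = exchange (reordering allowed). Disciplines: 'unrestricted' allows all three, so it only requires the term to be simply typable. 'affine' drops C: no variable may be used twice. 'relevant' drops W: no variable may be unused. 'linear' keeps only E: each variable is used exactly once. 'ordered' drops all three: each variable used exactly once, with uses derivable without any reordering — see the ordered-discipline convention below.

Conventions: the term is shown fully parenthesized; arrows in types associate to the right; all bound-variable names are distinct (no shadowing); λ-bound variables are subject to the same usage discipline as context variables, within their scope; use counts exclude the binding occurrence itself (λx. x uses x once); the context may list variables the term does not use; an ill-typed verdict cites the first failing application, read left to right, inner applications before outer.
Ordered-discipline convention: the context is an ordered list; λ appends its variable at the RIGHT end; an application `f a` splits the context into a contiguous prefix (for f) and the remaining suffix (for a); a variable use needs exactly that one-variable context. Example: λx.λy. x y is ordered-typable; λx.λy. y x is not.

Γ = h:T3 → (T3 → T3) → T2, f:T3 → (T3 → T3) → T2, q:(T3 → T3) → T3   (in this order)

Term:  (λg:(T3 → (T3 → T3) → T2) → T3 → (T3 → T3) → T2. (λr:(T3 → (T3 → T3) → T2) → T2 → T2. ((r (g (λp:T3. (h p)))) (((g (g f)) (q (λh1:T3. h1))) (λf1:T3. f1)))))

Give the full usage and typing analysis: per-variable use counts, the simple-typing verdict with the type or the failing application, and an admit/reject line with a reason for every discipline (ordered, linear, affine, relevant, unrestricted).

usage: h: 1; f: 1; q: 1; g (λ-bound): 3; r (λ-bound): 1; p (λ-bound): 1; h1 (λ-bound): 1; f1 (λ-bound): 1
use order (left to right): r, g, h, p, g, g, f, q, h1, f1
typing: ✓ — ((T3 → (T3 → T3) → T2) → T3 → (T3 → T3) → T2) → ((T3 → (T3 → T3) → T2) → T2 → T2) → T2
ordered: ✗ — uses contraction: g ×3
linear: ✗ — uses contraction: g ×3
affine: ✗ — uses contraction: g ×3
relevant: ✓ — none of h, f, q, g, r, p, h1, f1 goes unused
unrestricted: ✓ — typability at ((T3 → (T3 → T3) → T2) → T3 → (T3 → T3) → T2) → ((T3 → (T3 → T3) → T2) → T2 → T2) → T2 is all that's needed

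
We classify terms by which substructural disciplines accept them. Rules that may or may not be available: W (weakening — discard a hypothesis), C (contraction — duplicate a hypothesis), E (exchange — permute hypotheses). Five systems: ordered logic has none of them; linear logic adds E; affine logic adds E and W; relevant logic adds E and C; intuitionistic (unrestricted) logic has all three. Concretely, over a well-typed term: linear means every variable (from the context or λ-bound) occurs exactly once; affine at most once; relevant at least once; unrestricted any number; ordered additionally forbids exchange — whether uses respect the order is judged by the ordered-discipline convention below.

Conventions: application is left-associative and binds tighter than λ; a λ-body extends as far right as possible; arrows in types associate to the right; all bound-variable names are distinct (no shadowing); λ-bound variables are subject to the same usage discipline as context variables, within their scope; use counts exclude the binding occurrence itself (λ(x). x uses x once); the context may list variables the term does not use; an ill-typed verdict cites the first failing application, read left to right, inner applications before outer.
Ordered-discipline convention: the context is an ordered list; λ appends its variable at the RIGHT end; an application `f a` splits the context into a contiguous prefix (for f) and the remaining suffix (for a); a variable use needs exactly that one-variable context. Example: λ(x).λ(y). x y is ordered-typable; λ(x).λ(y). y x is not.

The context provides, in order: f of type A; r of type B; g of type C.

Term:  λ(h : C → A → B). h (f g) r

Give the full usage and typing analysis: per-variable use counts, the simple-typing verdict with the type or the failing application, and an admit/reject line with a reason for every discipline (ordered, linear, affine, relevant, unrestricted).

usage: f: 1×, r: 1×, g: 1×, h (λ-bound): 1×
left-to-right use order: h, f, g, r
typing: ill-typed: applying a non-function (A)
ordered ✗ (the type mismatch rejects it)
linear ✗ (not simply typable)
affine ✗ (fails simple typing)
relevant ✗ (a type mismatch blocks all five)
unrestricted ✗ (the type mismatch rejects it)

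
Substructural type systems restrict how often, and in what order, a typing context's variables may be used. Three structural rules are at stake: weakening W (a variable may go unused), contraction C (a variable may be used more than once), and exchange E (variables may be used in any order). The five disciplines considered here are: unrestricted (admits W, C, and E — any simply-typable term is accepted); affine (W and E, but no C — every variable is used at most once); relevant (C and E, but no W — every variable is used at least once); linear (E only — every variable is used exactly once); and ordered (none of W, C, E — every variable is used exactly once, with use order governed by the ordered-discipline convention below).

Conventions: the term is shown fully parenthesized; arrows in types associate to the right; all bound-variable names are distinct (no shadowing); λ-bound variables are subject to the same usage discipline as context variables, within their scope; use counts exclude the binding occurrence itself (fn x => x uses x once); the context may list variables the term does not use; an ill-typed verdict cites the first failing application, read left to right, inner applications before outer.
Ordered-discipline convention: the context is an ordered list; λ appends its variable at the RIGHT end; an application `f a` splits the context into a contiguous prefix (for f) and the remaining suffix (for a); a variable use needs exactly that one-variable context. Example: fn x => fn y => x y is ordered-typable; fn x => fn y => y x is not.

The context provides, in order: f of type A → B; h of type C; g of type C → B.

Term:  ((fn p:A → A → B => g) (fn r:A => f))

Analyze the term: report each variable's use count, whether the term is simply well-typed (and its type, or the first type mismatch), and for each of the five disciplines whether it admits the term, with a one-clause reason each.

counts: f ×1, h ×0, g ×1, p [bound] ×0, r [bound] ×0
left-to-right use order: g, f
typing: the term checks, with type C → B
ordered ✗ (h, p, r never used (weakening))
linear ✗ (h, p, r never used (weakening))
affine ✓ (at most one use each (f, h, g, p, r))
relevant ✗ (h, p, r never used (weakening))
unrestricted ✓ (type-checks (C → B) and nothing is barred)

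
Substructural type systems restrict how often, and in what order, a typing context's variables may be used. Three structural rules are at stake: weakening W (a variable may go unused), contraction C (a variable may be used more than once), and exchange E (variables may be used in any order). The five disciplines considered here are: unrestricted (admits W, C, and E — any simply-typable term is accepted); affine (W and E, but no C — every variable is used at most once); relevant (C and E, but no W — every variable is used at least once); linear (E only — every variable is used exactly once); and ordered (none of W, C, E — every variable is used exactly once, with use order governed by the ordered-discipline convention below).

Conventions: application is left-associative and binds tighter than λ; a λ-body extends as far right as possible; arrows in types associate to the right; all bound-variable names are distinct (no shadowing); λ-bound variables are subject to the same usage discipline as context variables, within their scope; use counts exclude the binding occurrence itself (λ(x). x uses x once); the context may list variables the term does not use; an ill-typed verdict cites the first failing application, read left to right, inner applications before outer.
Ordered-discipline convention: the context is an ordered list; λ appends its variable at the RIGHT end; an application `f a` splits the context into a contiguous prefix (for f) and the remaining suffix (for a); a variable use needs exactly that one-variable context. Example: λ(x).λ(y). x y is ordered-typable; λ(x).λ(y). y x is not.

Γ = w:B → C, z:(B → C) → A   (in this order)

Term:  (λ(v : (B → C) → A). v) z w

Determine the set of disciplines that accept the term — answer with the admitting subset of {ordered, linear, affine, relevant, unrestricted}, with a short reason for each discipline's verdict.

admitted in: linear, affine, relevant, unrestricted
use counts: w: 1×; z: 1×; v (bound): 1×
order of uses: v, z, w
typing: ✓ — A
ordered: ✗, use order v, z, w needs exchange
linear: ✓, w, z, v: one use apiece
affine: ✓, w, z, v: no repeats, contraction unneeded
relevant: ✓, w, z, v: all used, weakening unneeded
unrestricted: ✓, well-typed at A; no restrictions here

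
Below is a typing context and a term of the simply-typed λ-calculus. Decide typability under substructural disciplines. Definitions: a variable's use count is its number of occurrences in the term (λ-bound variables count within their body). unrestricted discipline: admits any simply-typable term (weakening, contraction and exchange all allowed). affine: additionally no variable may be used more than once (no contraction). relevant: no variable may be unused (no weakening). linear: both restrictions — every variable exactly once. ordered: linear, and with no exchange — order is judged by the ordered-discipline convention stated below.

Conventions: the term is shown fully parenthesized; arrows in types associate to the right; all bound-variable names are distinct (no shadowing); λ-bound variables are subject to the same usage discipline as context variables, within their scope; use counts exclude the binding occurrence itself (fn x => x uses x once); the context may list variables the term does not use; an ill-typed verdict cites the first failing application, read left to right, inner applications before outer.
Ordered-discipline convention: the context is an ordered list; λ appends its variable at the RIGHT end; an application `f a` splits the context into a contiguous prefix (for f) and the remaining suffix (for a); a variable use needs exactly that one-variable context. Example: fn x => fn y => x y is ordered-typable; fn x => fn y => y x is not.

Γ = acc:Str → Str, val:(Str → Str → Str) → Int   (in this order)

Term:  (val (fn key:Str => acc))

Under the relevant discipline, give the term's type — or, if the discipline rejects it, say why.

not well-typed under relevant — key never used (weakening)
use counts: acc: 1×, val: 1×, key (λ-bound): 0×
order of uses: val, acc
typing: ✓ — Int
summary: ordered ✗, linear ✗, affine ✓, relevant ✗, unrestricted ✓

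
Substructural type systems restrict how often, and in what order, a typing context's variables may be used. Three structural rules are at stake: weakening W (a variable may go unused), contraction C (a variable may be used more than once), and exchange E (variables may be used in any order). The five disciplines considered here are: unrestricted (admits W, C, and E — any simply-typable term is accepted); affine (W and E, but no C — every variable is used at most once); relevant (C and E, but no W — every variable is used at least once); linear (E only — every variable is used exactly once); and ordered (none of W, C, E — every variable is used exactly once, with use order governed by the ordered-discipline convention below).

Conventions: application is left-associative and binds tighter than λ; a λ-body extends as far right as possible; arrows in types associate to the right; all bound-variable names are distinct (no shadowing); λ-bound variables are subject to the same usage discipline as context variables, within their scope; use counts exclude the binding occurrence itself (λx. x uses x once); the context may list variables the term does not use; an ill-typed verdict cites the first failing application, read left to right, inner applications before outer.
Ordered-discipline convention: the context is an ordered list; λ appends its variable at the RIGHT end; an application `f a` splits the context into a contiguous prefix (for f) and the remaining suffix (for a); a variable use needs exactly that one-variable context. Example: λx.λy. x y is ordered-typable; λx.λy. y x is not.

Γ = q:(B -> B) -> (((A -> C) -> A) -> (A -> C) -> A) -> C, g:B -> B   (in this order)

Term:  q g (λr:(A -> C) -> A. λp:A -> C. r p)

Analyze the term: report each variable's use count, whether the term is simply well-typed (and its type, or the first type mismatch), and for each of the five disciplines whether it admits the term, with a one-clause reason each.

variable uses: q: 1, g: 1, r (bound): 1, p (bound): 1
use order (left to right): q, g, r, p
typing: well-typed at C
ordered: ✓, q, g, r, p: once each, no exchange needed
linear: ✓, single use per variable (q, g, r, p)
affine: ✓, no duplicate uses among q, g, r, p
relevant: ✓, at least one use each (q, g, r, p)
unrestricted: ✓, typability at C is all that's needed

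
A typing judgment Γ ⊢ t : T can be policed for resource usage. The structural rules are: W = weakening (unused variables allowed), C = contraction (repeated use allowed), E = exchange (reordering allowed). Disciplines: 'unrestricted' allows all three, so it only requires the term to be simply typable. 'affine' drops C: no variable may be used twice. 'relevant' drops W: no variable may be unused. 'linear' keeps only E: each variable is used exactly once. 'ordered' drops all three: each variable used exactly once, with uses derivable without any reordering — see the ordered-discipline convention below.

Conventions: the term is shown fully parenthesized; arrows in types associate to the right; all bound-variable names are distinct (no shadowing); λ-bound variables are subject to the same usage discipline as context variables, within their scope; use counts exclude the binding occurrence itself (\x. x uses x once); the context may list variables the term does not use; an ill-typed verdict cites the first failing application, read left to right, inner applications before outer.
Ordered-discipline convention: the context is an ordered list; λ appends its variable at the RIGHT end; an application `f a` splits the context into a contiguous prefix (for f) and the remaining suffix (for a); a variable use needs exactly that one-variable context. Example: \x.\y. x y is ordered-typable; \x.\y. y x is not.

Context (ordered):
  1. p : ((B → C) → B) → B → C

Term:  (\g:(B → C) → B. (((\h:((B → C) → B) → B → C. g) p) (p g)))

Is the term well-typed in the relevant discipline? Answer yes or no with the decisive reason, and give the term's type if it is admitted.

no — needs weakening: h unused
usage: p ×2, g [bound] ×2, h [bound] ×0
use order (left to right): g, p, p, g
typing: the term checks, with type ((B → C) → B) → B
across the five disciplines: ordered ✗; linear ✗; affine ✗; relevant ✗; unrestricted ✓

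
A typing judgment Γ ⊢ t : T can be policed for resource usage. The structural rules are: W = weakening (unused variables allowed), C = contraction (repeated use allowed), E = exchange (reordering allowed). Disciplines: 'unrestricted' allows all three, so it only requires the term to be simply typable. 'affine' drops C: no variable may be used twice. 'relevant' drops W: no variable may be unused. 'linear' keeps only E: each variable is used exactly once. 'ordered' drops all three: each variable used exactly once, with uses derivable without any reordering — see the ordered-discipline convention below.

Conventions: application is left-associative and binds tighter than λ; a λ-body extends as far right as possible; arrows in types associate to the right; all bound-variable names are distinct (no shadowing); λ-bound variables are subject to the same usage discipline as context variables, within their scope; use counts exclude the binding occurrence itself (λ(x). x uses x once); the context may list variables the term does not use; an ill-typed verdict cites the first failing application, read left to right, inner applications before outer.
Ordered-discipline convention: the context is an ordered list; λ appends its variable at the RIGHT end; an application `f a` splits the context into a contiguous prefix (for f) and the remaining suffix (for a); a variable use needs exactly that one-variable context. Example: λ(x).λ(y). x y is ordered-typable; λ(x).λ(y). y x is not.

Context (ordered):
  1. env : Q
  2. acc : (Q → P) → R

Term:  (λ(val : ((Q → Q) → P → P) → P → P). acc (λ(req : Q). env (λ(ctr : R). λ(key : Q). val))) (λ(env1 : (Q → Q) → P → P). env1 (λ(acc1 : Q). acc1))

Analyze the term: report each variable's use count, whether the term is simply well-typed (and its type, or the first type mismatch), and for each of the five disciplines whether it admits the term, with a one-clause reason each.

use counts: env: 1; acc: 1; val [bound]: 1; req [bound]: 0; ctr [bound]: 0; key [bound]: 0; env1 [bound]: 1; acc1 [bound]: 1
uses in reading order: acc, env, val, env1, acc1
typing: ill-typed: non-function type Q applied to an argument
ordered ✗ (the type mismatch rejects it)
linear ✗ (not simply typable)
affine ✗ (fails simple typing)
relevant ✗ (a type mismatch blocks all five)
unrestricted ✗ (the type mismatch rejects it)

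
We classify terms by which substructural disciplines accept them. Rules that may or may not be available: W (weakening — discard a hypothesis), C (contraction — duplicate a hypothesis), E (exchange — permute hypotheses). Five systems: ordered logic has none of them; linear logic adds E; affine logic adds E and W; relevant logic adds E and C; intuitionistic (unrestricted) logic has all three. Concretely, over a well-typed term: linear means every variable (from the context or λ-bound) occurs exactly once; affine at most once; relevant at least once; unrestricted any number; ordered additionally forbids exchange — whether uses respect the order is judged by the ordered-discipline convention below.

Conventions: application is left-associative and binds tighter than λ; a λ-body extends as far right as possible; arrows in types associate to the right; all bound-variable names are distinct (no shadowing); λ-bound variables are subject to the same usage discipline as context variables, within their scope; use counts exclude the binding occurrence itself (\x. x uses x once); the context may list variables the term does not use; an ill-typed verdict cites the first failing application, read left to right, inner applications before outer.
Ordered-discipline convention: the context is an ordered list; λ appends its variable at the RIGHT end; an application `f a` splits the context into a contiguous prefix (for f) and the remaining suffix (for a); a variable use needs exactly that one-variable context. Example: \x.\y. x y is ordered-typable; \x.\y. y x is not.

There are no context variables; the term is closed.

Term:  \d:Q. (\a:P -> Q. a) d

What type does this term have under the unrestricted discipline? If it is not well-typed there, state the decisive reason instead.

not well-typed under unrestricted — a type mismatch blocks all five
counts: d [bound]: 1×; a [bound]: 1×
uses in reading order: a, d
typing: ill-typed: an application expects P -> Q but receives Q
all disciplines: ordered ✗ · linear ✗ · affine ✗ · relevant ✗ · unrestricted ✗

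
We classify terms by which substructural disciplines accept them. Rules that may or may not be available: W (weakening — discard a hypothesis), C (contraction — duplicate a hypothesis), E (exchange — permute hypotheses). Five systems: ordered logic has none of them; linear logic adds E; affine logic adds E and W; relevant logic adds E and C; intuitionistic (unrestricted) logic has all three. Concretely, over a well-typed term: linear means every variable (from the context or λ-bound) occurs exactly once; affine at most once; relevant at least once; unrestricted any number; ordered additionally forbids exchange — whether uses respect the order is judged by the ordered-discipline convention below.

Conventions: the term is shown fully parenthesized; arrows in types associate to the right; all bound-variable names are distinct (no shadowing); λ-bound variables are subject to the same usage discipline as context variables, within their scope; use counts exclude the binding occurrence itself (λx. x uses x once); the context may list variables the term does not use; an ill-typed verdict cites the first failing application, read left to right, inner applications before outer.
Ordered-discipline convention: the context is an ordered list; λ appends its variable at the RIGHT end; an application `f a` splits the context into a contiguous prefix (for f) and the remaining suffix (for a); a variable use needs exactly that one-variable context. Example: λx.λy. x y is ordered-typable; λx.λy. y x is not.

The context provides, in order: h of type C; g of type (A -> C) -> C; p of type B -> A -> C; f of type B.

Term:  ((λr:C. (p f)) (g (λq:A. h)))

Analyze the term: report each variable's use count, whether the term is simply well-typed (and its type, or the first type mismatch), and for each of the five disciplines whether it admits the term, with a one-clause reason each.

counts: h: 1×, g: 1×, p: 1×, f: 1×, r [bound]: 0×, q [bound]: 0×
uses in reading order: p, f, g, h
typing: well-typed — term : A -> C
ordered ✗ (r, q never used (weakening))
linear ✗ (r, q never used (weakening))
affine ✓ (at most one use each (h, g, p, f, r, q))
relevant ✗ (r, q never used (weakening))
unrestricted ✓ (simply typable at A -> C; W, C, E all held)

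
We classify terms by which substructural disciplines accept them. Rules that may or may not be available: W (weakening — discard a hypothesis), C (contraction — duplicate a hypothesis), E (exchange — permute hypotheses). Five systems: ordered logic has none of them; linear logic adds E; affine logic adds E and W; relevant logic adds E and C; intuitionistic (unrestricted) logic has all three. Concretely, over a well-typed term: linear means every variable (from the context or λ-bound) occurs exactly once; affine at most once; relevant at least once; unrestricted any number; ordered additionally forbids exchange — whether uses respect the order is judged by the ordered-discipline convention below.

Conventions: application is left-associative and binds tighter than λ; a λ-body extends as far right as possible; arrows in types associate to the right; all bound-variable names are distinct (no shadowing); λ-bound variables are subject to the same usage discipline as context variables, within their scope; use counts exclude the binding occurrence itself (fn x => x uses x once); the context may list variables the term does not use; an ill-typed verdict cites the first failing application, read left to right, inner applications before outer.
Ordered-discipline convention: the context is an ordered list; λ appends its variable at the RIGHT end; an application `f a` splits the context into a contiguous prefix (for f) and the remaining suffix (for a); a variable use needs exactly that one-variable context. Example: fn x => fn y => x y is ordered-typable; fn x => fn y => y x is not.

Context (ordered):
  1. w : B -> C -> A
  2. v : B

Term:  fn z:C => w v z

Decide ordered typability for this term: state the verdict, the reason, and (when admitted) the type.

yes — w, v, z once each; derivable with no W/C/E; term : C -> A
variable uses: w ×1, v ×1, z [bound] ×1
order of uses: w, v, z
typing: ✓ — C -> A
across the five disciplines: ordered ✓, linear ✓, affine ✓, relevant ✓, unrestricted ✓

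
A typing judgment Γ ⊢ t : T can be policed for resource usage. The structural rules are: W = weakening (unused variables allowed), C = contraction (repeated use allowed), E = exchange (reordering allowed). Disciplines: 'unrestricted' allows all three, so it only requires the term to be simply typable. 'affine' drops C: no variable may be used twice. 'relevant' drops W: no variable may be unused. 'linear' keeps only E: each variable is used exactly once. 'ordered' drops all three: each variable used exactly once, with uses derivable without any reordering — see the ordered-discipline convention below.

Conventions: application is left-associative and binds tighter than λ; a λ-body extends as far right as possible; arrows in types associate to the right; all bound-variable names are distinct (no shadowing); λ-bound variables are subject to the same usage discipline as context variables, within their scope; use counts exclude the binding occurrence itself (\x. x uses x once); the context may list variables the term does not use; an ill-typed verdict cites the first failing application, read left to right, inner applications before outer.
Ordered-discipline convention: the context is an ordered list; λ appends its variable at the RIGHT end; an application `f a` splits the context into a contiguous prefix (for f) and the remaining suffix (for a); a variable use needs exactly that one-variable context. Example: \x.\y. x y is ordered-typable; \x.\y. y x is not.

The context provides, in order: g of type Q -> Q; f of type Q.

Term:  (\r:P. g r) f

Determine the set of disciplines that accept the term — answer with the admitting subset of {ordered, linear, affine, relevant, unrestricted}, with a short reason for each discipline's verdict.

accepted by: none
counts: g: 1×; f: 1×; r [bound]: 1×
uses in reading order: g, r, f
typing: ill-typed: argument of type P where Q is required
ordered: ✗, fails simple typing
linear: ✗, a type mismatch blocks all five
affine: ✗, the type mismatch rejects it
relevant: ✗, not simply typable
unrestricted: ✗, fails simple typing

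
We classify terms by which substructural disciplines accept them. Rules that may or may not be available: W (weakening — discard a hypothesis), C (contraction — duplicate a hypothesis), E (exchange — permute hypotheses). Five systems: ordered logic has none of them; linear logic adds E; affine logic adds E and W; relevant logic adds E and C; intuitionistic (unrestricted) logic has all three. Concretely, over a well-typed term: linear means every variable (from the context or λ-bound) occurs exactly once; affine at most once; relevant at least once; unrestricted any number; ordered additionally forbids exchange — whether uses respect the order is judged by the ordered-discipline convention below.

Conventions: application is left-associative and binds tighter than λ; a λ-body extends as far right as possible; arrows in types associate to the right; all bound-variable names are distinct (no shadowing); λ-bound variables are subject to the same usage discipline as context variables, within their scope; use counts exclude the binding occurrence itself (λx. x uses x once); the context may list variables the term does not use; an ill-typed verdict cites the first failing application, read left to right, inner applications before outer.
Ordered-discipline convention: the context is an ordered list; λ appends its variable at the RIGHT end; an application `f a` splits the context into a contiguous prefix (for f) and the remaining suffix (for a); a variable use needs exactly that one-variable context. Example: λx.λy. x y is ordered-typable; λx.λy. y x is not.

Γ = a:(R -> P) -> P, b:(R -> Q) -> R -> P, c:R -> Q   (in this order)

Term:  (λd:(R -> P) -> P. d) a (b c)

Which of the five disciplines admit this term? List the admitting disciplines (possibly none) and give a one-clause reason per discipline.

admitted in: ordered, linear, affine, relevant, unrestricted
counts: a ×1, b ×1, c ×1, d (bound) ×1
left-to-right use order: d, a, b, c
typing: well-typed at P
ordered: ✓, single-use (a, b, c, d), ordered derivation ok
linear: ✓, a, b, c, d: one use apiece
affine: ✓, a, b, c, d: no repeats, contraction unneeded
relevant: ✓, every one of a, b, c, d appears
unrestricted: ✓, simply typable at P; W, C, E all held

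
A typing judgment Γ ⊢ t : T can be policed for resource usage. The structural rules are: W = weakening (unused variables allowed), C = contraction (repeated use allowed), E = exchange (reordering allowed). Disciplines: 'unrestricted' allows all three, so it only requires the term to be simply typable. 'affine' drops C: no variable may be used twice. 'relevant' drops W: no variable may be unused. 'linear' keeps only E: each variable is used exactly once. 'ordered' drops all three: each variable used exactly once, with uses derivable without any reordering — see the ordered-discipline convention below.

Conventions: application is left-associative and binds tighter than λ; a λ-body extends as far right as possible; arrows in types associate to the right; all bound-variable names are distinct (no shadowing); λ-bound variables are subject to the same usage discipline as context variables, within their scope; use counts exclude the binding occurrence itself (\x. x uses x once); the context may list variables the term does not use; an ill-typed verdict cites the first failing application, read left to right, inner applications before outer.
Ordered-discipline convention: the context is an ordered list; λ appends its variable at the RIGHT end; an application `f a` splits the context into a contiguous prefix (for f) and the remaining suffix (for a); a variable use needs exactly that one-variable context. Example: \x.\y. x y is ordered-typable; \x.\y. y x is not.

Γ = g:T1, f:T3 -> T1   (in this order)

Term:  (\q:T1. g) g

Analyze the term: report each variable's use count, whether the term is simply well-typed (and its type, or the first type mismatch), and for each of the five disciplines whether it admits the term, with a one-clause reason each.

usage: g ×2, f ×0, q (bound) ×0
left-to-right use order: g, g
typing: well-typed at T1
ordered ✗ (needs contraction — g ×2; needs weakening: f, q unused)
linear ✗ (needs contraction — g ×2; needs weakening: f, q unused)
affine ✗ (needs contraction — g ×2)
relevant ✗ (needs weakening: f, q unused)
unrestricted ✓ (typability at T1 is all that's needed)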